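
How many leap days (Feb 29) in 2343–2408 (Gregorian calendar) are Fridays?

3

Leap years in 2343–2408: 17 of them.
Feb 29 weekday advances by 5 (mod 7) from one leap year to the next four years later (or differs when a century non-leap intervenes).
Leap-day weekdays: 2344:Tue 2348:Sun 2352:Fri✓ 2356:Wed 2360:Mon 2364:Sat 2368:Thu 2372:Tue 2376:Sun 2380:Fri✓ 2384:Wed 2388:Mon 2392:Sat 2396:Thu 2400:Tue 2404:Sun 2408:Fri✓
Friday: 2352, 2380, 2408 → 3.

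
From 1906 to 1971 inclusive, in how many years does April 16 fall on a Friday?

Track April 16's weekday year by year (advancing +1, or +2 across a Feb 29):
  1906: Mon  1907: Tue (+1)  1908: Thu (+2)  1909: Fri (+1) ✓  1910: Sat (+1)
  1911: Sun (+1)  1912: Tue (+2)  1913: Wed (+1)  1914: Thu (+1)  1915: Fri (+1) ✓
  1916: Sun (+2)  1917: Mon (+1)  1918: Tue (+1)  1919: Wed (+1)  … (38 more years) …
  1958: Wed (+1)  1959: Thu (+1)  1960: Sat (+2)  1961: Sun (+1)  1962: Mon (+1)
  1963: Tue (+1)  1964: Thu (+2)  1965: Fri (+1) ✓  1966: Sat (+1)  1967: Sun (+1)
  1968: Tue (+2)  1969: Wed (+1)  1970: Thu (+1)  1971: Fri (+1) ✓
Friday years: 1909, 1915, 1920, 1926, 1937, 1943, 1948, 1954, 1965, 1971 — 10 in total.

10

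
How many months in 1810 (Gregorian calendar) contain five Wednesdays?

4

A month of length L has five Wednesdays iff its first Wednesday is on day ≤ L−28 (so day 1–3 in a 31-day month, 1–2 in a 30-day month, day 1 in a leap February).
Checking each month of 1810: Jan starts Mon (31d) ✓; Feb starts Thu (28d); Mar starts Thu (31d); Apr starts Sun (30d); May starts Tue (31d) ✓; Jun starts Fri (30d); Jul starts Sun (31d); Aug starts Wed (31d) ✓; Sep starts Sat (30d); Oct starts Mon (31d) ✓; Nov starts Thu (30d); Dec starts Sat (31d).
Five-Wednesday months: January, May, August, October → 4.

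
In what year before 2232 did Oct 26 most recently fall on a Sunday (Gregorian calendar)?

From one year to the next, a fixed date's weekday advances by 1, or by 2 when a Feb 29 lies between the two dates.
2232: October 26 is Friday.
2231: Wednesday (−2)
2230: Tuesday (−1)
2229: Monday (−1)
2228: Sunday (−1)
Oct 26 falls on a Sunday in 2228.

2228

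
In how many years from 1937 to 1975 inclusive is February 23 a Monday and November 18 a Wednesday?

Check each year's weekday for February 23 and November 18:
  1937: Tue/Thu  1938: Wed/Fri  1939: Thu/Sat  1940: Fri/Mon  1941: Sun/Tue  1942: Mon/Wed ✓  1943: Tue/Thu  1944: Wed/Sat  1945: Fri/Sun  1946: Sat/Mon  1947: Sun/Tue  1948: Mon/Thu  1949: Wed/Fri  1950: Thu/Sat  …(11 more)…  1962: Fri/Sun  1963: Sat/Mon  1964: Sun/Wed  1965: Tue/Thu  1966: Wed/Fri  1967: Thu/Sat  1968: Fri/Mon  1969: Sun/Tue  1970: Mon/Wed ✓  1971: Tue/Thu  1972: Wed/Sat  1973: Fri/Sun  1974: Sat/Mon  1975: Sun/Tue
Both conditions hold in: 1942, 1953, 1959, 1970 — 4.

4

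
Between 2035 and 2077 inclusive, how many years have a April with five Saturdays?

April has 30 days; it has five Saturdays when Saturday falls among the first (month-length − 28) days — i.e. when April 1 is one of Saturday/Friday.
April 1 by year: 2035:Sun 2036:Tue 2037:Wed 2038:Thu 2039:Fri✓ 2040:Sun 2041:Mon 2042:Tue 2043:Wed 2044:Fri✓ 2045:Sat✓ 2046:Sun 2047:Mon 2048:Wed 2049:Thu …(13 more)… 2063:Sun 2064:Tue 2065:Wed 2066:Thu 2067:Fri✓ 2068:Sun 2069:Mon 2070:Tue 2071:Wed 2072:Fri✓ 2073:Sat✓ 2074:Sun 2075:Mon 2076:Wed 2077:Thu
Years with five Saturdays: 2039, 2044, 2045, 2050, 2051, 2056, 2061, 2062, 2067, 2072, 2073 → 11.

11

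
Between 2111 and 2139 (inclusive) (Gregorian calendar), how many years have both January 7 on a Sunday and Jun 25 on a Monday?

3

Check each year's weekday for January 7 and Jun 25:
  2111: Wed/Thu  2112: Thu/Sat  2113: Sat/Sun  2114: Sun/Mon ✓  2115: Mon/Tue  2116: Tue/Thu  2117: Thu/Fri  2118: Fri/Sat  2119: Sat/Sun  2120: Sun/Tue  2121: Tue/Wed  2122: Wed/Thu  2123: Thu/Fri  2124: Fri/Sun  2125: Sun/Mon ✓  2126: Mon/Tue  2127: Tue/Wed  2128: Wed/Fri  2129: Fri/Sat  2130: Sat/Sun  2131: Sun/Mon ✓  2132: Mon/Wed  2133: Wed/Thu  2134: Thu/Fri  2135: Fri/Sat  2136: Sat/Mon  2137: Mon/Tue  2138: Tue/Wed  2139: Wed/Thu
Both conditions hold in: 2114, 2125, 2131 — 3.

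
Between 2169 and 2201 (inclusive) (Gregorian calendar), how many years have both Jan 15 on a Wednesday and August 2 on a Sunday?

1

Check each year's weekday for Jan 15 and August 2:
  2169: Sun/Wed  2170: Mon/Thu  2171: Tue/Fri  2172: Wed/Sun ✓  2173: Fri/Mon  2174: Sat/Tue  2175: Sun/Wed  2176: Mon/Fri  2177: Wed/Sat  2178: Thu/Sun  2179: Fri/Mon  2180: Sat/Wed  2181: Mon/Thu  2182: Tue/Fri  …(5 more)…  2188: Tue/Sat  2189: Thu/Sun  2190: Fri/Mon  2191: Sat/Tue  2192: Sun/Thu  2193: Tue/Fri  2194: Wed/Sat  2195: Thu/Sun  2196: Fri/Tue  2197: Sun/Wed  2198: Mon/Thu  2199: Tue/Fri  2200: Wed/Sat  2201: Thu/Sun
Both conditions hold in: 2172 — 1.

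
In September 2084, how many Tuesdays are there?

4

September 2084 has 30 days and begins on Friday.
The first Tuesday is September 5.
Tuesdays fall on 5, 12, 19, 26 — that's 4.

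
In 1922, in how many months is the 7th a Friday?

Check the 7th of each month of 1922: Jan 7: Sat, Feb 7: Tue, Mar 7: Tue, Apr 7: Fri, May 7: Sun, Jun 7: Wed, Jul 7: Fri, Aug 7: Mon, Sep 7: Thu, Oct 7: Sat, Nov 7: Tue, Dec 7: Thu.
Friday occurs in April, July — 2 months.

2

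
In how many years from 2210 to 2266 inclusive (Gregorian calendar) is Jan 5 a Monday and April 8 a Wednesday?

6

Check each year's weekday for Jan 5 and April 8:
  2210: Fri/Sun  2211: Sat/Mon  2212: Sun/Wed  2213: Tue/Thu  2214: Wed/Fri  2215: Thu/Sat  2216: Fri/Mon  2217: Sun/Tue  2218: Mon/Wed ✓  2219: Tue/Thu  2220: Wed/Sat  2221: Fri/Sun  2222: Sat/Mon  2223: Sun/Tue  …(29 more)…  2253: Wed/Fri  2254: Thu/Sat  2255: Fri/Sun  2256: Sat/Tue  2257: Mon/Wed ✓  2258: Tue/Thu  2259: Wed/Fri  2260: Thu/Sun  2261: Sat/Mon  2262: Sun/Tue  2263: Mon/Wed ✓  2264: Tue/Fri  2265: Thu/Sat  2266: Fri/Sun
Both conditions hold in: 2218, 2229, 2235, 2246, 2257, 2263 — 6.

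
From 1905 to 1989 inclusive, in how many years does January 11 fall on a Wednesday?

13

Track January 11's weekday year by year (advancing +1, or +2 across a Feb 29):
  1905: Wed ✓  1906: Thu (+1)  1907: Fri (+1)  1908: Sat (+1)  1909: Mon (+2)
  1910: Tue (+1)  1911: Wed (+1) ✓  1912: Thu (+1)  1913: Sat (+2)  1914: Sun (+1)
  1915: Mon (+1)  1916: Tue (+1)  1917: Thu (+2)  1918: Fri (+1)  … (57 more years) …
  1976: Sun (+1)  1977: Tue (+2)  1978: Wed (+1) ✓  1979: Thu (+1)  1980: Fri (+1)
  1981: Sun (+2)  1982: Mon (+1)  1983: Tue (+1)  1984: Wed (+1) ✓  1985: Fri (+2)
  1986: Sat (+1)  1987: Sun (+1)  1988: Mon (+1)  1989: Wed (+2) ✓
Wednesday years: 1905, 1911, 1922, 1928, 1933, 1939, 1950, 1956, 1961, 1967, 1978, 1984, 1989 — 13 in total.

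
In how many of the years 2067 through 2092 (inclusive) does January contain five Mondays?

January has 31 days; it has five Mondays when Monday falls among the first (month-length − 28) days — i.e. when January 1 is one of Monday/Sunday/Saturday.
January 1 by year: 2067:Sat✓ 2068:Sun✓ 2069:Tue 2070:Wed 2071:Thu 2072:Fri 2073:Sun✓ 2074:Mon✓ 2075:Tue 2076:Wed 2077:Fri 2078:Sat✓ 2079:Sun✓ 2080:Mon✓ 2081:Wed 2082:Thu 2083:Fri 2084:Sat✓ 2085:Mon✓ 2086:Tue 2087:Wed 2088:Thu 2089:Sat✓ 2090:Sun✓ 2091:Mon✓ 2092:Tue
Years with five Mondays: 2067, 2068, 2073, 2074, 2078, 2079, 2080, 2084, 2085, 2089, 2090, 2091 → 12.

12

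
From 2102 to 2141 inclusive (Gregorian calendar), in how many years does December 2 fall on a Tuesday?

6

Track December 2's weekday year by year (advancing +1, or +2 across a Feb 29):
  2102: Sat  2103: Sun (+1)  2104: Tue (+2) ✓  2105: Wed (+1)  2106: Thu (+1)
  2107: Fri (+1)  2108: Sun (+2)  2109: Mon (+1)  2110: Tue (+1) ✓  2111: Wed (+1)
  2112: Fri (+2)  2113: Sat (+1)  2114: Sun (+1)  2115: Mon (+1)  … (12 more years) …
  2128: Thu (+2)  2129: Fri (+1)  2130: Sat (+1)  2131: Sun (+1)  2132: Tue (+2) ✓
  2133: Wed (+1)  2134: Thu (+1)  2135: Fri (+1)  2136: Sun (+2)  2137: Mon (+1)
  2138: Tue (+1) ✓  2139: Wed (+1)  2140: Fri (+2)  2141: Sat (+1)
Tuesday years: 2104, 2110, 2121, 2127, 2132, 2138 — 6 in total.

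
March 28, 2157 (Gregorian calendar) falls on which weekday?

Monday

January 1, 2157 is a Saturday.
March 28 is day 87 of the year, i.e. 86 days after Jan 1.
86 mod 7 = 2, so advance 2 weekdays from Saturday: Monday.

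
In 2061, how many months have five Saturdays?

A month of length L has five Saturdays iff its first Saturday is on day ≤ L−28 (so day 1–3 in a 31-day month, 1–2 in a 30-day month, day 1 in a leap February).
Checking each month of 2061: Jan starts Sat (31d) ✓; Feb starts Tue (28d); Mar starts Tue (31d); Apr starts Fri (30d) ✓; May starts Sun (31d); Jun starts Wed (30d); Jul starts Fri (31d) ✓; Aug starts Mon (31d); Sep starts Thu (30d); Oct starts Sat (31d) ✓; Nov starts Tue (30d); Dec starts Thu (31d) ✓.
Five-Saturday months: January, April, July, October, December → 5.

5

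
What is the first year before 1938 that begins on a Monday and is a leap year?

Jan 1 advances by 2 weekdays after a leap year and by 1 after a common year.
1938: Jan 1 is Saturday.
1937: Friday
1936: Wednesday (leap)
1935: Tuesday
1934: Monday
1933: Sunday
1932: Friday (leap)
1931: Thursday
1930: Wednesday
1929: Tuesday
1928: Sunday (leap)
1927: Saturday
1926: Friday
1925: Thursday
1924: Tuesday (leap)
1923: Monday
1922: Sunday
1921: Saturday
1920: Thursday (leap)
1919: Wednesday
1918: Tuesday
1917: Monday
1916: Saturday (leap)
1915: Friday
1914: Thursday
1913: Wednesday
1912: Monday (leap)
1912 begins on a Monday and is a leap year.

1912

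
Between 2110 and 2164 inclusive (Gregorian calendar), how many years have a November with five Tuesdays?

16

November has 30 days; it has five Tuesdays when Tuesday falls among the first (month-length − 28) days — i.e. when November 1 is one of Tuesday/Monday.
November 1 by year: 2110:Sat 2111:Sun 2112:Tue✓ 2113:Wed 2114:Thu 2115:Fri 2116:Sun 2117:Mon✓ 2118:Tue✓ 2119:Wed 2120:Fri 2121:Sat 2122:Sun 2123:Mon✓ 2124:Wed …(25 more)… 2150:Sun 2151:Mon✓ 2152:Wed 2153:Thu 2154:Fri 2155:Sat 2156:Mon✓ 2157:Tue✓ 2158:Wed 2159:Thu 2160:Sat 2161:Sun 2162:Mon✓ 2163:Tue✓ 2164:Thu
Years with five Tuesdays: 2112, 2117, 2118, 2123, 2128, 2129, 2134, 2135, 2140, 2145, 2146, 2151, 2156, 2157, 2162, 2163 → 16.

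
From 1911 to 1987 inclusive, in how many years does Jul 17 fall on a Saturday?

Track Jul 17's weekday year by year (advancing +1, or +2 across a Feb 29):
  1911: Mon  1912: Wed (+2)  1913: Thu (+1)  1914: Fri (+1)  1915: Sat (+1) ✓
  1916: Mon (+2)  1917: Tue (+1)  1918: Wed (+1)  1919: Thu (+1)  1920: Sat (+2) ✓
  1921: Sun (+1)  1922: Mon (+1)  1923: Tue (+1)  1924: Thu (+2)  … (49 more years) …
  1974: Wed (+1)  1975: Thu (+1)  1976: Sat (+2) ✓  1977: Sun (+1)  1978: Mon (+1)
  1979: Tue (+1)  1980: Thu (+2)  1981: Fri (+1)  1982: Sat (+1) ✓  1983: Sun (+1)
  1984: Tue (+2)  1985: Wed (+1)  1986: Thu (+1)  1987: Fri (+1)
Saturday years: 1915, 1920, 1926, 1937, 1943, 1948, 1954, 1965, 1971, 1976, 1982 — 11 in total.

11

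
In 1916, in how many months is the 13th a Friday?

Check the 13th of each month of 1916: Jan 13: Thu, Feb 13: Sun, Mar 13: Mon, Apr 13: Thu, May 13: Sat, Jun 13: Tue, Jul 13: Thu, Aug 13: Sun, Sep 13: Wed, Oct 13: Fri, Nov 13: Mon, Dec 13: Wed.
Friday occurs in October — 1 month.

1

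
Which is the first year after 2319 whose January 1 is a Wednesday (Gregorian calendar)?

2330

Jan 1 advances by 2 weekdays after a leap year and by 1 after a common year.
2319: Jan 1 is Wednesday.
2320: Thursday (leap)
2321: Saturday
2322: Sunday
2323: Monday
2324: Tuesday (leap)
2325: Thursday
2326: Friday
2327: Saturday
2328: Sunday (leap)
2329: Tuesday
2330: Wednesday
2330 begins on a Wednesday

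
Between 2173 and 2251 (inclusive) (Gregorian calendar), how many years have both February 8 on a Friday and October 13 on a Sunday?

9

Check each year's weekday for February 8 and October 13:
  2173: Mon/Wed  2174: Tue/Thu  2175: Wed/Fri  2176: Thu/Sun  2177: Sat/Mon  2178: Sun/Tue  2179: Mon/Wed  2180: Tue/Fri  2181: Thu/Sat  2182: Fri/Sun ✓  2183: Sat/Mon  2184: Sun/Wed  2185: Tue/Thu  2186: Wed/Fri  …(51 more)…  2238: Thu/Sat  2239: Fri/Sun ✓  2240: Sat/Tue  2241: Mon/Wed  2242: Tue/Thu  2243: Wed/Fri  2244: Thu/Sun  2245: Sat/Mon  2246: Sun/Tue  2247: Mon/Wed  2248: Tue/Fri  2249: Thu/Sat  2250: Fri/Sun ✓  2251: Sat/Mon
Both conditions hold in: 2182, 2193, 2199, 2205, 2211, 2222, 2233, 2239, 2250 — 9.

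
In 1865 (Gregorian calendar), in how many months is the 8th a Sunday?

2

Check the 8th of each month of 1865: Jan 8: Sun, Feb 8: Wed, Mar 8: Wed, Apr 8: Sat, May 8: Mon, Jun 8: Thu, Jul 8: Sat, Aug 8: Tue, Sep 8: Fri, Oct 8: Sun, Nov 8: Wed, Dec 8: Fri.
Sunday occurs in January, October — 2 months.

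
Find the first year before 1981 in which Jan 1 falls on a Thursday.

1976

Jan 1 advances by 2 weekdays after a leap year and by 1 after a common year.
1981: Jan 1 is Thursday.
1980: Tuesday (leap)
1979: Monday
1978: Sunday
1977: Saturday
1976: Thursday (leap)
1976 begins on a Thursday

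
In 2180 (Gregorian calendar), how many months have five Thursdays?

4

A month of length L has five Thursdays iff its first Thursday is on day ≤ L−28 (so day 1–3 in a 31-day month, 1–2 in a 30-day month, day 1 in a leap February).
Checking each month of 2180: Jan starts Sat (31d); Feb starts Tue (29d); Mar starts Wed (31d) ✓; Apr starts Sat (30d); May starts Mon (31d); Jun starts Thu (30d) ✓; Jul starts Sat (31d); Aug starts Tue (31d) ✓; Sep starts Fri (30d); Oct starts Sun (31d); Nov starts Wed (30d) ✓; Dec starts Fri (31d).
Five-Thursday months: March, June, August, November → 4.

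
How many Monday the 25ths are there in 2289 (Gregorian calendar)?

3

Check the 25th of each month of 2289: Jan 25: Fri, Feb 25: Mon, Mar 25: Mon, Apr 25: Thu, May 25: Sat, Jun 25: Tue, Jul 25: Thu, Aug 25: Sun, Sep 25: Wed, Oct 25: Fri, Nov 25: Mon, Dec 25: Wed.
Monday occurs in February, March, November — 3 months.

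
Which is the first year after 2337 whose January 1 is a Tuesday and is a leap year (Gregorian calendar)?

2352

Jan 1 advances by 2 weekdays after a leap year and by 1 after a common year.
2337: Jan 1 is Friday.
2338: Saturday
2339: Sunday
2340: Monday (leap)
2341: Wednesday
2342: Thursday
2343: Friday
2344: Saturday (leap)
2345: Monday
2346: Tuesday
2347: Wednesday
2348: Thursday (leap)
2349: Saturday
2350: Sunday
2351: Monday
2352: Tuesday (leap)
2352 begins on a Tuesday and is a leap year.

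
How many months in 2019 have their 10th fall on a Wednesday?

Check the 10th of each month of 2019: Jan 10: Thu, Feb 10: Sun, Mar 10: Sun, Apr 10: Wed, May 10: Fri, Jun 10: Mon, Jul 10: Wed, Aug 10: Sat, Sep 10: Tue, Oct 10: Thu, Nov 10: Sun, Dec 10: Tue.
Wednesday occurs in April, July — 2 months.

2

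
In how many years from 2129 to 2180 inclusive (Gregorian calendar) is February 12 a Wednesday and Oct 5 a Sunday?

5

Check each year's weekday for February 12 and Oct 5:
  2129: Sat/Wed  2130: Sun/Thu  2131: Mon/Fri  2132: Tue/Sun  2133: Thu/Mon  2134: Fri/Tue  2135: Sat/Wed  2136: Sun/Fri  2137: Tue/Sat  2138: Wed/Sun ✓  2139: Thu/Mon  2140: Fri/Wed  2141: Sun/Thu  2142: Mon/Fri  …(24 more)…  2167: Thu/Mon  2168: Fri/Wed  2169: Sun/Thu  2170: Mon/Fri  2171: Tue/Sat  2172: Wed/Mon  2173: Fri/Tue  2174: Sat/Wed  2175: Sun/Thu  2176: Mon/Sat  2177: Wed/Sun ✓  2178: Thu/Mon  2179: Fri/Tue  2180: Sat/Thu
Both conditions hold in: 2138, 2149, 2155, 2166, 2177 — 5.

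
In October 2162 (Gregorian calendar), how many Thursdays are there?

4

October 2162 has 31 days and begins on Friday.
The first Thursday is October 7.
Thursdays fall on 7, 14, 21, 28 — that's 4.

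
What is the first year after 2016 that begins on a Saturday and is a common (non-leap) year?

Jan 1 advances by 2 weekdays after a leap year and by 1 after a common year.
2016: Jan 1 is Friday (leap).
2017: Sunday
2018: Monday
2019: Tuesday
2020: Wednesday (leap)
2021: Friday
2022: Saturday
2022 begins on a Saturday and is a common year.

2022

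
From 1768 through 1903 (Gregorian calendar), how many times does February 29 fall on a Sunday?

4

Leap years in 1768–1903: 32 of them.
Feb 29 weekday advances by 5 (mod 7) from one leap year to the next four years later (or differs when a century non-leap intervenes).
Leap-day weekdays: 1768:Mon 1772:Sat 1776:Thu 1780:Tue 1784:Sun✓ 1788:Fri 1792:Wed 1796:Mon 1804:Wed 1808:Mon 1812:Sat 1816:Thu 1820:Tue …(6 more)… 1848:Tue 1852:Sun✓ 1856:Fri 1860:Wed 1864:Mon 1868:Sat 1872:Thu 1876:Tue 1880:Sun✓ 1884:Fri 1888:Wed 1892:Mon 1896:Sat
Sunday: 1784, 1824, 1852, 1880 → 4.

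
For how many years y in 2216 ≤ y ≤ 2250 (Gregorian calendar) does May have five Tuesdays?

14

May has 31 days; it has five Tuesdays when Tuesday falls among the first (month-length − 28) days — i.e. when May 1 is one of Tuesday/Monday/Sunday.
May 1 by year: 2216:Wed 2217:Thu 2218:Fri 2219:Sat 2220:Mon✓ 2221:Tue✓ 2222:Wed 2223:Thu 2224:Sat 2225:Sun✓ 2226:Mon✓ 2227:Tue✓ 2228:Thu 2229:Fri 2230:Sat …(5 more)… 2236:Sun✓ 2237:Mon✓ 2238:Tue✓ 2239:Wed 2240:Fri 2241:Sat 2242:Sun✓ 2243:Mon✓ 2244:Wed 2245:Thu 2246:Fri 2247:Sat 2248:Mon✓ 2249:Tue✓ 2250:Wed
Years with five Tuesdays: 2220, 2221, 2225, 2226, 2227, 2231, 2232, 2236, 2237, 2238, 2242, 2243, 2248, 2249 → 14.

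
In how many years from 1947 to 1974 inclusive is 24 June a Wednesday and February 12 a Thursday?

3

Check each year's weekday for 24 June and February 12:
  1947: Tue/Wed  1948: Thu/Thu  1949: Fri/Sat  1950: Sat/Sun  1951: Sun/Mon  1952: Tue/Tue  1953: Wed/Thu ✓  1954: Thu/Fri  1955: Fri/Sat  1956: Sun/Sun  1957: Mon/Tue  1958: Tue/Wed  1959: Wed/Thu ✓  1960: Fri/Fri  1961: Sat/Sun  1962: Sun/Mon  1963: Mon/Tue  1964: Wed/Wed  1965: Thu/Fri  1966: Fri/Sat  1967: Sat/Sun  1968: Mon/Mon  1969: Tue/Wed  1970: Wed/Thu ✓  1971: Thu/Fri  1972: Sat/Sat  1973: Sun/Mon  1974: Mon/Tue
Both conditions hold in: 1953, 1959, 1970 — 3.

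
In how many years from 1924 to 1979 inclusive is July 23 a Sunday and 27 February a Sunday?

Check each year's weekday for July 23 and 27 February:
  1924: Wed/Wed  1925: Thu/Fri  1926: Fri/Sat  1927: Sat/Sun  1928: Mon/Mon  1929: Tue/Wed  1930: Wed/Thu  1931: Thu/Fri  1932: Sat/Sat  1933: Sun/Mon  1934: Mon/Tue  1935: Tue/Wed  1936: Thu/Thu  1937: Fri/Sat  …(28 more)…  1966: Sat/Sun  1967: Sun/Mon  1968: Tue/Tue  1969: Wed/Thu  1970: Thu/Fri  1971: Fri/Sat  1972: Sun/Sun ✓  1973: Mon/Tue  1974: Tue/Wed  1975: Wed/Thu  1976: Fri/Fri  1977: Sat/Sun  1978: Sun/Mon  1979: Mon/Tue
Both conditions hold in: 1944, 1972 — 2.

2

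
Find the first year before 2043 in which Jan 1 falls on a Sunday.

Jan 1 advances by 2 weekdays after a leap year and by 1 after a common year.
2043: Jan 1 is Thursday.
2042: Wednesday
2041: Tuesday
2040: Sunday (leap)
2040 begins on a Sunday

2040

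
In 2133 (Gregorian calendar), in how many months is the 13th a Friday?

3

Check the 13th of each month of 2133: Jan 13: Tue, Feb 13: Fri, Mar 13: Fri, Apr 13: Mon, May 13: Wed, Jun 13: Sat, Jul 13: Mon, Aug 13: Thu, Sep 13: Sun, Oct 13: Tue, Nov 13: Fri, Dec 13: Sun.
Friday occurs in February, March, November — 3 months.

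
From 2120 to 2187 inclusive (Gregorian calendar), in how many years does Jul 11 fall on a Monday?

Track Jul 11's weekday year by year (advancing +1, or +2 across a Feb 29):
  2120: Thu  2121: Fri (+1)  2122: Sat (+1)  2123: Sun (+1)  2124: Tue (+2)
  2125: Wed (+1)  2126: Thu (+1)  2127: Fri (+1)  2128: Sun (+2)  2129: Mon (+1) ✓
  2130: Tue (+1)  2131: Wed (+1)  2132: Fri (+2)  2133: Sat (+1)  … (40 more years) …
  2174: Mon (+1) ✓  2175: Tue (+1)  2176: Thu (+2)  2177: Fri (+1)  2178: Sat (+1)
  2179: Sun (+1)  2180: Tue (+2)  2181: Wed (+1)  2182: Thu (+1)  2183: Fri (+1)
  2184: Sun (+2)  2185: Mon (+1) ✓  2186: Tue (+1)  2187: Wed (+1)
Monday years: 2129, 2135, 2140, 2146, 2157, 2163, 2168, 2174, 2185 — 9 in total.

9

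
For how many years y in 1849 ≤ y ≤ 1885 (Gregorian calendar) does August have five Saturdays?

16

August has 31 days; it has five Saturdays when Saturday falls among the first (month-length − 28) days — i.e. when August 1 is one of Saturday/Friday/Thursday.
August 1 by year: 1849:Wed 1850:Thu✓ 1851:Fri✓ 1852:Sun 1853:Mon 1854:Tue 1855:Wed 1856:Fri✓ 1857:Sat✓ 1858:Sun 1859:Mon 1860:Wed 1861:Thu✓ 1862:Fri✓ 1863:Sat✓ …(7 more)… 1871:Tue 1872:Thu✓ 1873:Fri✓ 1874:Sat✓ 1875:Sun 1876:Tue 1877:Wed 1878:Thu✓ 1879:Fri✓ 1880:Sun 1881:Mon 1882:Tue 1883:Wed 1884:Fri✓ 1885:Sat✓
Years with five Saturdays: 1850, 1851, 1856, 1857, 1861, 1862, 1863, 1867, 1868, 1872, 1873, 1874, 1878, 1879, 1884, 1885 → 16.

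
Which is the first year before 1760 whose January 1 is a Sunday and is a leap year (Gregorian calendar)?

Jan 1 advances by 2 weekdays after a leap year and by 1 after a common year.
1760: Jan 1 is Tuesday (leap).
1759: Monday
1758: Sunday
1757: Saturday
1756: Thursday (leap)
1755: Wednesday
1754: Tuesday
1753: Monday
1752: Saturday (leap)
1751: Friday
1750: Thursday
1749: Wednesday
1748: Monday (leap)
1747: Sunday
1746: Saturday
1745: Friday
1744: Wednesday (leap)
1743: Tuesday
1742: Monday
1741: Sunday
1740: Friday (leap)
1739: Thursday
1738: Wednesday
1737: Tuesday
1736: Sunday (leap)
1736 begins on a Sunday and is a leap year.

1736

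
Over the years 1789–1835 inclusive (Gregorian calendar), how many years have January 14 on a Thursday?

Track January 14's weekday year by year (advancing +1, or +2 across a Feb 29):
  1789: Wed  1790: Thu (+1) ✓  1791: Fri (+1)  1792: Sat (+1)  1793: Mon (+2)
  1794: Tue (+1)  1795: Wed (+1)  1796: Thu (+1) ✓  1797: Sat (+2)  1798: Sun (+1)
  1799: Mon (+1)  1800: Tue (+1)  1801: Wed (+1)  1802: Thu (+1) ✓  … (19 more years) …
  1822: Mon (+1)  1823: Tue (+1)  1824: Wed (+1)  1825: Fri (+2)  1826: Sat (+1)
  1827: Sun (+1)  1828: Mon (+1)  1829: Wed (+2)  1830: Thu (+1) ✓  1831: Fri (+1)
  1832: Sat (+1)  1833: Mon (+2)  1834: Tue (+1)  1835: Wed (+1)
Thursday years: 1790, 1796, 1802, 1808, 1813, 1819, 1830 — 7 in total.

7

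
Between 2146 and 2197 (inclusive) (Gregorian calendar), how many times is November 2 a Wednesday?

Track November 2's weekday year by year (advancing +1, or +2 across a Feb 29):
  2146: Wed ✓  2147: Thu (+1)  2148: Sat (+2)  2149: Sun (+1)  2150: Mon (+1)
  2151: Tue (+1)  2152: Thu (+2)  2153: Fri (+1)  2154: Sat (+1)  2155: Sun (+1)
  2156: Tue (+2)  2157: Wed (+1) ✓  2158: Thu (+1)  2159: Fri (+1)  … (24 more years) …
  2184: Tue (+2)  2185: Wed (+1) ✓  2186: Thu (+1)  2187: Fri (+1)  2188: Sun (+2)
  2189: Mon (+1)  2190: Tue (+1)  2191: Wed (+1) ✓  2192: Fri (+2)  2193: Sat (+1)
  2194: Sun (+1)  2195: Mon (+1)  2196: Wed (+2) ✓  2197: Thu (+1)
Wednesday years: 2146, 2157, 2163, 2168, 2174, 2185, 2191, 2196 — 8 in total.

8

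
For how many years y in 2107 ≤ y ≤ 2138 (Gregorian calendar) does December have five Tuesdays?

14

December has 31 days; it has five Tuesdays when Tuesday falls among the first (month-length − 28) days — i.e. when December 1 is one of Tuesday/Monday/Sunday.
December 1 by year: 2107:Thu 2108:Sat 2109:Sun✓ 2110:Mon✓ 2111:Tue✓ 2112:Thu 2113:Fri 2114:Sat 2115:Sun✓ 2116:Tue✓ 2117:Wed 2118:Thu 2119:Fri 2120:Sun✓ 2121:Mon✓ 2122:Tue✓ 2123:Wed 2124:Fri 2125:Sat 2126:Sun✓ 2127:Mon✓ 2128:Wed 2129:Thu 2130:Fri 2131:Sat 2132:Mon✓ 2133:Tue✓ 2134:Wed 2135:Thu 2136:Sat 2137:Sun✓ 2138:Mon✓
Years with five Tuesdays: 2109, 2110, 2111, 2115, 2116, 2120, 2121, 2122, 2126, 2127, 2132, 2133, 2137, 2138 → 14.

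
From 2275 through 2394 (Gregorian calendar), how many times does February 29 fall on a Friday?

Leap years in 2275–2394: 29 of them.
Feb 29 weekday advances by 5 (mod 7) from one leap year to the next four years later (or differs when a century non-leap intervenes).
Leap-day weekdays: 2276:Tue 2280:Sun 2284:Fri✓ 2288:Wed 2292:Mon 2296:Sat 2304:Mon 2308:Sat 2312:Thu 2316:Tue 2320:Sun 2324:Fri✓ 2328:Wed …(3 more)… 2344:Tue 2348:Sun 2352:Fri✓ 2356:Wed 2360:Mon 2364:Sat 2368:Thu 2372:Tue 2376:Sun 2380:Fri✓ 2384:Wed 2388:Mon 2392:Sat
Friday: 2284, 2324, 2352, 2380 → 4.

4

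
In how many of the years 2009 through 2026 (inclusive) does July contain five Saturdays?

7

July has 31 days; it has five Saturdays when Saturday falls among the first (month-length − 28) days — i.e. when July 1 is one of Saturday/Friday/Thursday.
July 1 by year: 2009:Wed 2010:Thu✓ 2011:Fri✓ 2012:Sun 2013:Mon 2014:Tue 2015:Wed 2016:Fri✓ 2017:Sat✓ 2018:Sun 2019:Mon 2020:Wed 2021:Thu✓ 2022:Fri✓ 2023:Sat✓ 2024:Mon 2025:Tue 2026:Wed
Years with five Saturdays: 2010, 2011, 2016, 2017, 2021, 2022, 2023 → 7.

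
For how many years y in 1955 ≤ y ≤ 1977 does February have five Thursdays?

1

February has 28 days (29 in leap years); it has five Thursdays when Thursday falls among the first (month-length − 28) days — i.e. when February 1 is Thursday in a leap year (never in a common year).
February 1 by year: 1955:Tue 1956:Wed 1957:Fri 1958:Sat 1959:Sun 1960:Mon 1961:Wed 1962:Thu 1963:Fri 1964:Sat 1965:Mon 1966:Tue 1967:Wed 1968:Thu✓ 1969:Sat 1970:Sun 1971:Mon 1972:Tue 1973:Thu 1974:Fri 1975:Sat 1976:Sun 1977:Tue
Years with five Thursdays: 1968 → 1.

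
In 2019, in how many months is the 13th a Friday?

2

Check the 13th of each month of 2019: Jan 13: Sun, Feb 13: Wed, Mar 13: Wed, Apr 13: Sat, May 13: Mon, Jun 13: Thu, Jul 13: Sat, Aug 13: Tue, Sep 13: Fri, Oct 13: Sun, Nov 13: Wed, Dec 13: Fri.
Friday occurs in September, December — 2 months.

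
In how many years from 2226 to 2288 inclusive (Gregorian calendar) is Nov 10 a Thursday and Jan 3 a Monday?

Check each year's weekday for Nov 10 and Jan 3:
  2226: Fri/Tue  2227: Sat/Wed  2228: Mon/Thu  2229: Tue/Sat  2230: Wed/Sun  2231: Thu/Mon ✓  2232: Sat/Tue  2233: Sun/Thu  2234: Mon/Fri  2235: Tue/Sat  2236: Thu/Sun  2237: Fri/Tue  2238: Sat/Wed  2239: Sun/Thu  …(35 more)…  2275: Wed/Sun  2276: Fri/Mon  2277: Sat/Wed  2278: Sun/Thu  2279: Mon/Fri  2280: Wed/Sat  2281: Thu/Mon ✓  2282: Fri/Tue  2283: Sat/Wed  2284: Mon/Thu  2285: Tue/Sat  2286: Wed/Sun  2287: Thu/Mon ✓  2288: Sat/Tue
Both conditions hold in: 2231, 2242, 2253, 2259, 2270, 2281, 2287 — 7.

7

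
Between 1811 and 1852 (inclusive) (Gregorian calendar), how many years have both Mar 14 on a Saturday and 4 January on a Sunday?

Check each year's weekday for Mar 14 and 4 January:
  1811: Thu/Fri  1812: Sat/Sat  1813: Sun/Mon  1814: Mon/Tue  1815: Tue/Wed  1816: Thu/Thu  1817: Fri/Sat  1818: Sat/Sun ✓  1819: Sun/Mon  1820: Tue/Tue  1821: Wed/Thu  1822: Thu/Fri  1823: Fri/Sat  1824: Sun/Sun  …(14 more)…  1839: Thu/Fri  1840: Sat/Sat  1841: Sun/Mon  1842: Mon/Tue  1843: Tue/Wed  1844: Thu/Thu  1845: Fri/Sat  1846: Sat/Sun ✓  1847: Sun/Mon  1848: Tue/Tue  1849: Wed/Thu  1850: Thu/Fri  1851: Fri/Sat  1852: Sun/Sun
Both conditions hold in: 1818, 1829, 1835, 1846 — 4.

4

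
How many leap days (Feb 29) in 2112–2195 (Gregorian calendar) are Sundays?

3

Leap years in 2112–2195: 21 of them.
Feb 29 weekday advances by 5 (mod 7) from one leap year to the next four years later (or differs when a century non-leap intervenes).
Leap-day weekdays: 2112:Mon 2116:Sat 2120:Thu 2124:Tue 2128:Sun✓ 2132:Fri 2136:Wed 2140:Mon 2144:Sat 2148:Thu 2152:Tue 2156:Sun✓ 2160:Fri 2164:Wed 2168:Mon 2172:Sat 2176:Thu 2180:Tue 2184:Sun✓ 2188:Fri 2192:Wed
Sunday: 2128, 2156, 2184 → 3.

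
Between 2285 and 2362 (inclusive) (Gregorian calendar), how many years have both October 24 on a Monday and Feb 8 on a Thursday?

Check each year's weekday for October 24 and Feb 8:
  2285: Sat/Sun  2286: Sun/Mon  2287: Mon/Tue  2288: Wed/Wed  2289: Thu/Fri  2290: Fri/Sat  2291: Sat/Sun  2292: Mon/Mon  2293: Tue/Wed  2294: Wed/Thu  2295: Thu/Fri  2296: Sat/Sat  2297: Sun/Mon  2298: Mon/Tue  …(50 more)…  2349: Mon/Tue  2350: Tue/Wed  2351: Wed/Thu  2352: Fri/Fri  2353: Sat/Sun  2354: Sun/Mon  2355: Mon/Tue  2356: Wed/Wed  2357: Thu/Fri  2358: Fri/Sat  2359: Sat/Sun  2360: Mon/Mon  2361: Tue/Wed  2362: Wed/Thu
Both conditions hold in: no year — 0.

0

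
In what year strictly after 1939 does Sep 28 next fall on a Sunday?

1941

From one year to the next, a fixed date's weekday advances by 1, or by 2 when a Feb 29 lies between the two dates.
1939: September 28 is Thursday.
1940: Saturday (+2)
1941: Sunday (+1)
Sep 28 falls on a Sunday in 1941.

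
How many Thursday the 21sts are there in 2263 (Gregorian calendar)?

Check the 21st of each month of 2263: Jan 21: Wed, Feb 21: Sat, Mar 21: Sat, Apr 21: Tue, May 21: Thu, Jun 21: Sun, Jul 21: Tue, Aug 21: Fri, Sep 21: Mon, Oct 21: Wed, Nov 21: Sat, Dec 21: Mon.
Thursday occurs in May — 1 month.

1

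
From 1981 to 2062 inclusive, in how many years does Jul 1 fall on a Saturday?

12

Track Jul 1's weekday year by year (advancing +1, or +2 across a Feb 29):
  1981: Wed  1982: Thu (+1)  1983: Fri (+1)  1984: Sun (+2)  1985: Mon (+1)
  1986: Tue (+1)  1987: Wed (+1)  1988: Fri (+2)  1989: Sat (+1) ✓  1990: Sun (+1)
  1991: Mon (+1)  1992: Wed (+2)  1993: Thu (+1)  1994: Fri (+1)  … (54 more years) …
  2049: Thu (+1)  2050: Fri (+1)  2051: Sat (+1) ✓  2052: Mon (+2)  2053: Tue (+1)
  2054: Wed (+1)  2055: Thu (+1)  2056: Sat (+2) ✓  2057: Sun (+1)  2058: Mon (+1)
  2059: Tue (+1)  2060: Thu (+2)  2061: Fri (+1)  2062: Sat (+1) ✓
Saturday years: 1989, 1995, 2000, 2006, 2017, 2023, 2028, 2034, 2045, 2051, 2056, 2062 — 12 in total.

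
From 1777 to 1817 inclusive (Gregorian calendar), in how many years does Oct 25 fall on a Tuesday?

6

Track Oct 25's weekday year by year (advancing +1, or +2 across a Feb 29):
  1777: Sat  1778: Sun (+1)  1779: Mon (+1)  1780: Wed (+2)  1781: Thu (+1)
  1782: Fri (+1)  1783: Sat (+1)  1784: Mon (+2)  1785: Tue (+1) ✓  1786: Wed (+1)
  1787: Thu (+1)  1788: Sat (+2)  1789: Sun (+1)  1790: Mon (+1)  … (13 more years) …
  1804: Thu (+2)  1805: Fri (+1)  1806: Sat (+1)  1807: Sun (+1)  1808: Tue (+2) ✓
  1809: Wed (+1)  1810: Thu (+1)  1811: Fri (+1)  1812: Sun (+2)  1813: Mon (+1)
  1814: Tue (+1) ✓  1815: Wed (+1)  1816: Fri (+2)  1817: Sat (+1)
Tuesday years: 1785, 1791, 1796, 1803, 1808, 1814 — 6 in total.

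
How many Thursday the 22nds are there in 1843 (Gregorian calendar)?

1

Check the 22nd of each month of 1843: Jan 22: Sun, Feb 22: Wed, Mar 22: Wed, Apr 22: Sat, May 22: Mon, Jun 22: Thu, Jul 22: Sat, Aug 22: Tue, Sep 22: Fri, Oct 22: Sun, Nov 22: Wed, Dec 22: Fri.
Thursday occurs in June — 1 month.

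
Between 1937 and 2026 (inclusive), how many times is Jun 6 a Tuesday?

Track Jun 6's weekday year by year (advancing +1, or +2 across a Feb 29):
  1937: Sun  1938: Mon (+1)  1939: Tue (+1) ✓  1940: Thu (+2)  1941: Fri (+1)
  1942: Sat (+1)  1943: Sun (+1)  1944: Tue (+2) ✓  1945: Wed (+1)  1946: Thu (+1)
  1947: Fri (+1)  1948: Sun (+2)  1949: Mon (+1)  1950: Tue (+1) ✓  … (62 more years) …
  2013: Thu (+1)  2014: Fri (+1)  2015: Sat (+1)  2016: Mon (+2)  2017: Tue (+1) ✓
  2018: Wed (+1)  2019: Thu (+1)  2020: Sat (+2)  2021: Sun (+1)  2022: Mon (+1)
  2023: Tue (+1) ✓  2024: Thu (+2)  2025: Fri (+1)  2026: Sat (+1)
Tuesday years: 1939, 1944, 1950, 1961, 1967, 1972, 1978, 1989, 1995, 2000, 2006, 2017, 2023 — 13 in total.

13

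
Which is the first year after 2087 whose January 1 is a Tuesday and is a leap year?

2092

Jan 1 advances by 2 weekdays after a leap year and by 1 after a common year.
2087: Jan 1 is Wednesday.
2088: Thursday (leap)
2089: Saturday
2090: Sunday
2091: Monday
2092: Tuesday (leap)
2092 begins on a Tuesday and is a leap year.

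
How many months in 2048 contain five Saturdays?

4

A month of length L has five Saturdays iff its first Saturday is on day ≤ L−28 (so day 1–3 in a 31-day month, 1–2 in a 30-day month, day 1 in a leap February).
Checking each month of 2048: Jan starts Wed (31d); Feb starts Sat (29d) ✓; Mar starts Sun (31d); Apr starts Wed (30d); May starts Fri (31d) ✓; Jun starts Mon (30d); Jul starts Wed (31d); Aug starts Sat (31d) ✓; Sep starts Tue (30d); Oct starts Thu (31d) ✓; Nov starts Sun (30d); Dec starts Tue (31d).
Five-Saturday months: February, May, August, October → 4.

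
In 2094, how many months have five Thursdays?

4

A month of length L has five Thursdays iff its first Thursday is on day ≤ L−28 (so day 1–3 in a 31-day month, 1–2 in a 30-day month, day 1 in a leap February).
Checking each month of 2094: Jan starts Fri (31d); Feb starts Mon (28d); Mar starts Mon (31d); Apr starts Thu (30d) ✓; May starts Sat (31d); Jun starts Tue (30d); Jul starts Thu (31d) ✓; Aug starts Sun (31d); Sep starts Wed (30d) ✓; Oct starts Fri (31d); Nov starts Mon (30d); Dec starts Wed (31d) ✓.
Five-Thursday months: April, July, September, December → 4.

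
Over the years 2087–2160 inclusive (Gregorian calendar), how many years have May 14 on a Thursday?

Track May 14's weekday year by year (advancing +1, or +2 across a Feb 29):
  2087: Wed  2088: Fri (+2)  2089: Sat (+1)  2090: Sun (+1)  2091: Mon (+1)
  2092: Wed (+2)  2093: Thu (+1) ✓  2094: Fri (+1)  2095: Sat (+1)  2096: Mon (+2)
  2097: Tue (+1)  2098: Wed (+1)  2099: Thu (+1) ✓  2100: Fri (+1)  … (46 more years) …
  2147: Sun (+1)  2148: Tue (+2)  2149: Wed (+1)  2150: Thu (+1) ✓  2151: Fri (+1)
  2152: Sun (+2)  2153: Mon (+1)  2154: Tue (+1)  2155: Wed (+1)  2156: Fri (+2)
  2157: Sat (+1)  2158: Sun (+1)  2159: Mon (+1)  2160: Wed (+2)
Thursday years: 2093, 2099, 2105, 2111, 2116, 2122, 2133, 2139, 2144, 2150 — 10 in total.

10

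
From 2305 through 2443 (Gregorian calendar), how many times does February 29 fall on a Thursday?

5

Leap years in 2305–2443: 34 of them.
Feb 29 weekday advances by 5 (mod 7) from one leap year to the next four years later (or differs when a century non-leap intervenes).
Leap-day weekdays: 2308:Sat 2312:Thu✓ 2316:Tue 2320:Sun 2324:Fri 2328:Wed 2332:Mon 2336:Sat 2340:Thu✓ 2344:Tue 2348:Sun 2352:Fri 2356:Wed …(8 more)… 2392:Sat 2396:Thu✓ 2400:Tue 2404:Sun 2408:Fri 2412:Wed 2416:Mon 2420:Sat 2424:Thu✓ 2428:Tue 2432:Sun 2436:Fri 2440:Wed
Thursday: 2312, 2340, 2368, 2396, 2424 → 5.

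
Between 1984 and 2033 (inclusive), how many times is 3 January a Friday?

8

Track 3 January's weekday year by year (advancing +1, or +2 across a Feb 29):
  1984: Tue  1985: Thu (+2)  1986: Fri (+1) ✓  1987: Sat (+1)  1988: Sun (+1)
  1989: Tue (+2)  1990: Wed (+1)  1991: Thu (+1)  1992: Fri (+1) ✓  1993: Sun (+2)
  1994: Mon (+1)  1995: Tue (+1)  1996: Wed (+1)  1997: Fri (+2) ✓  … (22 more years) …
  2020: Fri (+1) ✓  2021: Sun (+2)  2022: Mon (+1)  2023: Tue (+1)  2024: Wed (+1)
  2025: Fri (+2) ✓  2026: Sat (+1)  2027: Sun (+1)  2028: Mon (+1)  2029: Wed (+2)
  2030: Thu (+1)  2031: Fri (+1) ✓  2032: Sat (+1)  2033: Mon (+2)
Friday years: 1986, 1992, 1997, 2003, 2014, 2020, 2025, 2031 — 8 in total.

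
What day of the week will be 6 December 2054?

Sunday

January 1, 2054 is a Thursday.
December 6 is day 340 of the year, i.e. 339 days after Jan 1.
339 mod 7 = 3, so advance 3 weekdays from Thursday: Sunday.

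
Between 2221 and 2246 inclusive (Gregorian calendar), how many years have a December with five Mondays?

December has 31 days; it has five Mondays when Monday falls among the first (month-length − 28) days — i.e. when December 1 is one of Monday/Sunday/Saturday.
December 1 by year: 2221:Sat✓ 2222:Sun✓ 2223:Mon✓ 2224:Wed 2225:Thu 2226:Fri 2227:Sat✓ 2228:Mon✓ 2229:Tue 2230:Wed 2231:Thu 2232:Sat✓ 2233:Sun✓ 2234:Mon✓ 2235:Tue 2236:Thu 2237:Fri 2238:Sat✓ 2239:Sun✓ 2240:Tue 2241:Wed 2242:Thu 2243:Fri 2244:Sun✓ 2245:Mon✓ 2246:Tue
Years with five Mondays: 2221, 2222, 2223, 2227, 2228, 2232, 2233, 2234, 2238, 2239, 2244, 2245 → 12.

12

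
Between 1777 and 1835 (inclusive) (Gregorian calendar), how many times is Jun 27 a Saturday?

9

Track Jun 27's weekday year by year (advancing +1, or +2 across a Feb 29):
  1777: Fri  1778: Sat (+1) ✓  1779: Sun (+1)  1780: Tue (+2)  1781: Wed (+1)
  1782: Thu (+1)  1783: Fri (+1)  1784: Sun (+2)  1785: Mon (+1)  1786: Tue (+1)
  1787: Wed (+1)  1788: Fri (+2)  1789: Sat (+1) ✓  1790: Sun (+1)  … (31 more years) …
  1822: Thu (+1)  1823: Fri (+1)  1824: Sun (+2)  1825: Mon (+1)  1826: Tue (+1)
  1827: Wed (+1)  1828: Fri (+2)  1829: Sat (+1) ✓  1830: Sun (+1)  1831: Mon (+1)
  1832: Wed (+2)  1833: Thu (+1)  1834: Fri (+1)  1835: Sat (+1) ✓
Saturday years: 1778, 1789, 1795, 1801, 1807, 1812, 1818, 1829, 1835 — 9 in total.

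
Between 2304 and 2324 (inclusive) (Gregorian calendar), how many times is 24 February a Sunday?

Track 24 February's weekday year by year (advancing +1, or +2 across a Feb 29):
  2304: Wed  2305: Fri (+2)  2306: Sat (+1)  2307: Sun (+1) ✓  2308: Mon (+1)
  2309: Wed (+2)  2310: Thu (+1)  2311: Fri (+1)  2312: Sat (+1)  2313: Mon (+2)
  2314: Tue (+1)  2315: Wed (+1)  2316: Thu (+1)  2317: Sat (+2)  2318: Sun (+1) ✓
  2319: Mon (+1)  2320: Tue (+1)  2321: Thu (+2)  2322: Fri (+1)  2323: Sat (+1)
  2324: Sun (+1) ✓
Sunday years: 2307, 2318, 2324 — 3 in total.

3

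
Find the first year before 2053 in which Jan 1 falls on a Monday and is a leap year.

2052

Jan 1 advances by 2 weekdays after a leap year and by 1 after a common year.
2053: Jan 1 is Wednesday.
2052: Monday (leap)
2052 begins on a Monday and is a leap year.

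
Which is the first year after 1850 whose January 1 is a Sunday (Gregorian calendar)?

Jan 1 advances by 2 weekdays after a leap year and by 1 after a common year.
1850: Jan 1 is Tuesday.
1851: Wednesday
1852: Thursday (leap)
1853: Saturday
1854: Sunday
1854 begins on a Sunday

1854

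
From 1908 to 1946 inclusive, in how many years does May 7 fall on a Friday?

6

Track May 7's weekday year by year (advancing +1, or +2 across a Feb 29):
  1908: Thu  1909: Fri (+1) ✓  1910: Sat (+1)  1911: Sun (+1)  1912: Tue (+2)
  1913: Wed (+1)  1914: Thu (+1)  1915: Fri (+1) ✓  1916: Sun (+2)  1917: Mon (+1)
  1918: Tue (+1)  1919: Wed (+1)  1920: Fri (+2) ✓  1921: Sat (+1)  … (11 more years) …
  1933: Sun (+1)  1934: Mon (+1)  1935: Tue (+1)  1936: Thu (+2)  1937: Fri (+1) ✓
  1938: Sat (+1)  1939: Sun (+1)  1940: Tue (+2)  1941: Wed (+1)  1942: Thu (+1)
  1943: Fri (+1) ✓  1944: Sun (+2)  1945: Mon (+1)  1946: Tue (+1)
Friday years: 1909, 1915, 1920, 1926, 1937, 1943 — 6 in total.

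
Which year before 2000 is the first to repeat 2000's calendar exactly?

1972

Two years share a calendar iff Jan 1 falls on the same weekday and both are leap or both are common. 2000: Jan 1 is Saturday, leap year.
1999: Jan 1 Friday, common
1998: Jan 1 Thursday, common
1997: Jan 1 Wednesday, common
1996: Jan 1 Monday, leap
1995: Jan 1 Sunday, common
1994: Jan 1 Saturday, common
1993: Jan 1 Friday, common
1992: Jan 1 Wednesday, leap
1991: Jan 1 Tuesday, common
1990: Jan 1 Monday, common
1989: Jan 1 Sunday, common
1988: Jan 1 Friday, leap
1987: Jan 1 Thursday, common
1986: Jan 1 Wednesday, common
1985: Jan 1 Tuesday, common
1984: Jan 1 Sunday, leap
1983: Jan 1 Saturday, common
1982: Jan 1 Friday, common
1981: Jan 1 Thursday, common
1980: Jan 1 Tuesday, leap
1979: Jan 1 Monday, common
1978: Jan 1 Sunday, common
1977: Jan 1 Saturday, common
1976: Jan 1 Thursday, leap
1975: Jan 1 Wednesday, common
1974: Jan 1 Tuesday, common
1973: Jan 1 Monday, common
1972: Jan 1 Saturday, leap
1972 matches on both conditions.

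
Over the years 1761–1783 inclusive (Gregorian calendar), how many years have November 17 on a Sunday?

Track November 17's weekday year by year (advancing +1, or +2 across a Feb 29):
  1761: Tue  1762: Wed (+1)  1763: Thu (+1)  1764: Sat (+2)  1765: Sun (+1) ✓
  1766: Mon (+1)  1767: Tue (+1)  1768: Thu (+2)  1769: Fri (+1)  1770: Sat (+1)
  1771: Sun (+1) ✓  1772: Tue (+2)  1773: Wed (+1)  1774: Thu (+1)  1775: Fri (+1)
  1776: Sun (+2) ✓  1777: Mon (+1)  1778: Tue (+1)  1779: Wed (+1)  1780: Fri (+2)
  1781: Sat (+1)  1782: Sun (+1) ✓  1783: Mon (+1)
Sunday years: 1765, 1771, 1776, 1782 — 4 in total.

4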